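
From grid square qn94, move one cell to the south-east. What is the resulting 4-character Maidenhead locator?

RN03

Longitude square 9; +1 → 10, wraps to 0, carry into field.
Longitude field Q = 16; +1 → 17 = R.
Latitude square 4; −1 → 3.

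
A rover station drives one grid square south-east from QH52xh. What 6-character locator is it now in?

QH62ag

Longitude subsquare x = 23; +1 → 24, wraps to 0 = a, carry into square.
Longitude square 5; +1 → 6.
Latitude subsquare h = 7; −1 → 6 = g.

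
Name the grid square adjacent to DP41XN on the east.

DP51an

Longitude subsquare x = 23; +1 → 24, wraps to 0 = a, carry into square.
Longitude square 4; +1 → 5.
The latitude characters are unchanged.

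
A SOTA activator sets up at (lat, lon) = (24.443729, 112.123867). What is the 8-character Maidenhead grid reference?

OL64bk46

Shift to the Maidenhead origin (180°W, 90°S): lon 292.12387, lat 114.44373.
Field: 292.12387/20 → 14 → O, 114.44373/10 → 11 → L; chars OL.
Square: 12.12387/2 → 6, 4.44373/1 → 4; chars 64.
Subsquare: 0.12387/0.0833333 → 1 → b, 0.44373/0.0416667 → 10 → k; chars bk.
Extended square: 0.04053/0.00833333 → 4, 0.02706/0.00416667 → 6; chars 46.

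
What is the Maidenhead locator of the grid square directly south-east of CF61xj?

Longitude subsquare x = 23; +1 → 24, wraps to 0 = a, carry into square.
Longitude square 6; +1 → 7.
Latitude subsquare j = 9; −1 → 8 = i.

CF71ai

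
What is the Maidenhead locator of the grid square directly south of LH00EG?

Latitude subsquare g = 6; −1 → 5 = f.
The longitude characters are unchanged.

LH00ef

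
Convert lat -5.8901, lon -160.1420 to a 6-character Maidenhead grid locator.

AI94wc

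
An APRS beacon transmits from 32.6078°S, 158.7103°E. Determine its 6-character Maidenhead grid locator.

QF97ij

Offset from 180°W / 90°S: lon 338.7103°, lat 57.3922°.
Field: 338.7103/20 → 16 → Q, 57.3922/10 → 5 → F; chars QF.
Square: 18.7103/2 → 9, 7.3922/1 → 7; chars 97.
Subsquare: 0.7103/0.0833333 → 8 → i, 0.3922/0.0416667 → 9 → j; chars ij.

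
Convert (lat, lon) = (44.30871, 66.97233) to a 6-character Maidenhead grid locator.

Offset from 180°W / 90°S: lon 246.9723°, lat 134.3087°.
Field: lon ⌊246.9723/20⌋ = 12 → M; lat ⌊134.3087/10⌋ = 13 → N.
Square: lon ⌊6.9723/2⌋ = 3; lat ⌊4.3087/1⌋ = 4.
Subsquare: lon ⌊0.9723/0.0833333⌋ = 11 → l; lat ⌊0.3087/0.0416667⌋ = 7 → h.

MN34lh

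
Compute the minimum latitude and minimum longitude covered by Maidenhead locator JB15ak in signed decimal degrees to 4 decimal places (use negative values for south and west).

-74.5833, 2.0000

Field J=9, B=1: +9·20° lon, +1·10° lat → SW at lon 0°, lat -80°.
Square 1, 5: +1·2° lon, +5·1° lat → SW at lon 2°, lat -75°.
Subsquare a=0, k=10: +0·0.0833333° lon, +10·0.0416667° lat → SW at lon 2°, lat -74.5833°.
latitude -74.5833, longitude 2.0000.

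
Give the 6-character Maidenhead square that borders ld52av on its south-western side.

Longitude subsquare a = 0; −1 → -1, wraps to 23 = x, carry into square.
Longitude square 5; −1 → 4.
Latitude subsquare v = 21; −1 → 20 = u.

LD42xu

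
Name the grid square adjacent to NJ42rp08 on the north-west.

NJ42qp99

Longitude extended square 0; −1 → -1, wraps to 9, carry into subsquare.
Longitude subsquare r = 17; −1 → 16 = q.
Latitude extended square 8; +1 → 9.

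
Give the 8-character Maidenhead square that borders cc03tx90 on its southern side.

CC03tw99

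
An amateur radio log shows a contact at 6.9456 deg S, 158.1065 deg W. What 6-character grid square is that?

BI03wb

Shift to the Maidenhead origin (180°W, 90°S): lon 21.8935, lat 83.0544.
Field (20°×10°, letters A–R): lon ⌊21.8935/20⌋ = 1 → B; lat ⌊83.0544/10⌋ = 8 → I.
Square (2°×1°, digits 0–9): lon ⌊1.8935/2⌋ = 0; lat ⌊3.0544/1⌋ = 3.
Subsquare (5′×2.5′, letters a–x): lon ⌊1.8935/0.0833333⌋ = 22 → w; lat ⌊0.0544/0.0416667⌋ = 1 → b.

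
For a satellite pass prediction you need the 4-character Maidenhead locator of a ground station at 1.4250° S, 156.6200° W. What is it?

BI18

Shift to the Maidenhead origin (180°W, 90°S): lon 23.38, lat 88.58.
Field: lon ⌊23.38/20⌋ = 1 → B; lat ⌊88.58/10⌋ = 8 → I.
Square: lon ⌊3.38/2⌋ = 1; lat ⌊8.58/1⌋ = 8.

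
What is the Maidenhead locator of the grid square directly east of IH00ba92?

Longitude extended square 9; +1 → 10, wraps to 0, carry into subsquare.
Longitude subsquare b = 1; +1 → 2 = c.
The latitude characters are unchanged.

IH00ca02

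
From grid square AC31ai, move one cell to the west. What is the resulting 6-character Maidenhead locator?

Longitude subsquare a = 0; −1 → -1, wraps to 23 = x, carry into square.
Longitude square 3; −1 → 2.
The latitude characters are unchanged.

AC21xi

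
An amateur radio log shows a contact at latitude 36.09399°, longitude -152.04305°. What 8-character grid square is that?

BM36xc42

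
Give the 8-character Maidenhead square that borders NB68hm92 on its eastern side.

NB68im02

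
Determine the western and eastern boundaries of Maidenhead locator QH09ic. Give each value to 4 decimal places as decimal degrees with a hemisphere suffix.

140.6667° E, 140.7500° E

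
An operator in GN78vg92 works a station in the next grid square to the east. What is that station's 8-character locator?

Longitude extended square 9; +1 → 10, wraps to 0, carry into subsquare.
Longitude subsquare v = 21; +1 → 22 = w.
The latitude characters are unchanged.

GN78wg02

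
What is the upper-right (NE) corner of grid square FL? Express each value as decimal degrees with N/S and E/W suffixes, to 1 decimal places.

Field F=5, L=11: +5·20° lon, +11·10° lat → SW at lon -80°, lat 20°.
Cell spans 20° lon × 10° lat. NE corner is SW corner plus one full cell.
latitude 30.0° N, longitude 60.0° W.

30.0° N, 60.0° W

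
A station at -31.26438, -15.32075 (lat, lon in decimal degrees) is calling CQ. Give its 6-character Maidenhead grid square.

Offset from 180°W / 90°S: lon 164.6792°, lat 58.7356°.
Field: lon ⌊164.6792/20⌋ = 8 → I; lat ⌊58.7356/10⌋ = 5 → F.
Square: lon ⌊4.6792/2⌋ = 2; lat ⌊8.7356/1⌋ = 8.
Subsquare: lon ⌊0.6792/0.0833333⌋ = 8 → i; lat ⌊0.7356/0.0416667⌋ = 17 → r.

IF28ir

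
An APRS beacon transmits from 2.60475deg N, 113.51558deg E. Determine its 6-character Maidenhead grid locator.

Offset from 180°W / 90°S: lon 293.5156°, lat 92.6047°.
Field: 293.5156/20 → 14 → O, 92.6047/10 → 9 → J; chars OJ.
Square: 13.5156/2 → 6, 2.6047/1 → 2; chars 62.
Subsquare: 1.5156/0.0833333 → 18 → s, 0.6047/0.0416667 → 14 → o; chars so.

OJ62so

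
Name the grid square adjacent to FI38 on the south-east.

Longitude square 3; +1 → 4.
Latitude square 8; −1 → 7.

FI47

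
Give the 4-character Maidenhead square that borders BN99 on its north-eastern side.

Longitude square 9; +1 → 10, wraps to 0, carry into field.
Longitude field B = 1; +1 → 2 = C.
Latitude square 9; +1 → 10, wraps to 0, carry into field.
Latitude field N = 13; +1 → 14 = O.

CO00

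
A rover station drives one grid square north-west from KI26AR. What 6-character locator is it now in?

Longitude subsquare a = 0; −1 → -1, wraps to 23 = x, carry into square.
Longitude square 2; −1 → 1.
Latitude subsquare r = 17; +1 → 18 = s.

KI16xs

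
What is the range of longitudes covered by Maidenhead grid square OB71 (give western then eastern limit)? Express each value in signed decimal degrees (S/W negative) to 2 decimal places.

114.00, 116.00

Field O=14, B=1: +14·20° lon, +1·10° lat → SW at lon 100°, lat -80°.
Square 7, 1: +7·2° lon, +1·1° lat → SW at lon 114°, lat -79°.
Cell spans 2° lon × 1° lat.
west 114.00, east 116.00.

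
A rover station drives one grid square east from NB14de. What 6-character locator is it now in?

Longitude subsquare d = 3; +1 → 4 = e.
The latitude characters are unchanged.

NB14ee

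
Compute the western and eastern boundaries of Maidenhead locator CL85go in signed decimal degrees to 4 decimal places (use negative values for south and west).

-123.5000, -123.4167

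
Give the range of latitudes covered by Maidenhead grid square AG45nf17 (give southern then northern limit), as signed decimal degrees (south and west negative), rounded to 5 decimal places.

-24.76250, -24.75833

Field A=0, G=6: +0·20° lon, +6·10° lat → SW at lon -180°, lat -30°.
Square 4, 5: +4·2° lon, +5·1° lat → SW at lon -172°, lat -25°.
Subsquare n=13, f=5: +13·0.0833333° lon, +5·0.0416667° lat → SW at lon -170.917°, lat -24.7917°.
Extended square 1, 7: +1·0.00833333° lon, +7·0.00416667° lat → SW at lon -170.908°, lat -24.7625°.
Cell spans 0.00833333° lon × 0.00416667° lat.
south -24.76250, north -24.75833.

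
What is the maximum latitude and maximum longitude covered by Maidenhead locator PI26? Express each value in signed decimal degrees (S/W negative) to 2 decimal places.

-3.00, 126.00

Field P=15, I=8: +15·20° lon, +8·10° lat → SW at lon 120°, lat -10°.
Square 2, 6: +2·2° lon, +6·1° lat → SW at lon 124°, lat -4°.
Cell spans 2° lon × 1° lat. NE corner is SW corner plus one full cell.
latitude -3.00, longitude 126.00.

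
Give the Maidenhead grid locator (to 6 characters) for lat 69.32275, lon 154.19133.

Offset from 180°W / 90°S: lon 334.1913°, lat 159.3227°.
Field: lon ⌊334.1913/20⌋ = 16 → Q; lat ⌊159.3227/10⌋ = 15 → P.
Square: lon ⌊14.1913/2⌋ = 7; lat ⌊9.3227/1⌋ = 9.
Subsquare: lon ⌊0.1913/0.0833333⌋ = 2 → c; lat ⌊0.3227/0.0416667⌋ = 7 → h.

QP79ch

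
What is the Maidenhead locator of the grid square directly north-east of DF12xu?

DF22av

Longitude subsquare x = 23; +1 → 24, wraps to 0 = a, carry into square.
Longitude square 1; +1 → 2.
Latitude subsquare u = 20; +1 → 21 = v.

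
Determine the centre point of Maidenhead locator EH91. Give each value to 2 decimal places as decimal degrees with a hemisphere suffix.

Field E=4, H=7: +4·20° lon, +7·10° lat → SW at lon -100°, lat -20°.
Square 9, 1: +9·2° lon, +1·1° lat → SW at lon -82°, lat -19°.
Cell spans 2° lon × 1° lat. Centre is SW corner plus half of each.
latitude 18.50° S, longitude 81.00° W.

18.50° S, 81.00° W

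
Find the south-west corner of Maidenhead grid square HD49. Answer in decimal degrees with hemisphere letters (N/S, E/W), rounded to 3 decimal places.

Field H=7, D=3: +7·20° lon, +3·10° lat → SW at lon -40°, lat -60°.
Square 4, 9: +4·2° lon, +9·1° lat → SW at lon -32°, lat -51°.
latitude 51.000° S, longitude 32.000° W.

51.000° S, 32.000° W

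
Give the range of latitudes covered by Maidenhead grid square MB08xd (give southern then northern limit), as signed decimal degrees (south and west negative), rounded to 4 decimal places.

-71.8750, -71.8333

Field M=12, B=1: +12·20° lon, +1·10° lat → SW at lon 60°, lat -80°.
Square 0, 8: +0·2° lon, +8·1° lat → SW at lon 60°, lat -72°.
Subsquare x=23, d=3: +23·0.0833333° lon, +3·0.0416667° lat → SW at lon 61.9167°, lat -71.875°.
Cell spans 0.0833333° lon × 0.0416667° lat.
south -71.8750, north -71.8333.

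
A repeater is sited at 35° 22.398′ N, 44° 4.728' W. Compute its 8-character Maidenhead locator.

Add 180° to longitude and 90° to latitude: 135.92120, 125.37330.
Field: lon ⌊135.92120/20⌋ = 6 → G; lat ⌊125.37330/10⌋ = 12 → M.
Square: lon ⌊15.92120/2⌋ = 7; lat ⌊5.37330/1⌋ = 5.
Subsquare: lon ⌊1.92120/0.0833333⌋ = 23 → x; lat ⌊0.37330/0.0416667⌋ = 8 → i.
Extended square: lon ⌊0.00453/0.00833333⌋ = 0; lat ⌊0.03997/0.00416667⌋ = 9.

GM75xi09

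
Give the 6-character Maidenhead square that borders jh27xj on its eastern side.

JH37aj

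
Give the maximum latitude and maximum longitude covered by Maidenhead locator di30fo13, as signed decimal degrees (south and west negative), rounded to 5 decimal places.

-9.40000, -113.56667

Field D=3, I=8: +3·20° lon, +8·10° lat → SW at lon -120°, lat -10°.
Square 3, 0: +3·2° lon, +0·1° lat → SW at lon -114°, lat -10°.
Subsquare f=5, o=14: +5·0.0833333° lon, +14·0.0416667° lat → SW at lon -113.583°, lat -9.41667°.
Extended square 1, 3: +1·0.00833333° lon, +3·0.00416667° lat → SW at lon -113.575°, lat -9.40417°.
Cell spans 0.00833333° lon × 0.00416667° lat. NE corner is SW corner plus one full cell.
latitude -9.40000, longitude -113.56667.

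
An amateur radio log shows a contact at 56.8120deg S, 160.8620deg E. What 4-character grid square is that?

Add 180° to longitude and 90° to latitude: 340.86, 33.19.
Field: 340.86/20 → 17 → R, 33.19/10 → 3 → D; chars RD.
Square: 0.86/2 → 0, 3.19/1 → 3; chars 03.

RD03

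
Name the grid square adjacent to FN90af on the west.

FN80xf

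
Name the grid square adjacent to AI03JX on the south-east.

AI03kw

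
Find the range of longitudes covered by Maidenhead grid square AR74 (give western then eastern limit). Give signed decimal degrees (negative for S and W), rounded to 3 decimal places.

-166.000, -164.000

Field A=0, R=17: +0·20° lon, +17·10° lat → SW at lon -180°, lat 80°.
Square 7, 4: +7·2° lon, +4·1° lat → SW at lon -166°, lat 84°.
Cell spans 2° lon × 1° lat.
west -166.000, east -164.000.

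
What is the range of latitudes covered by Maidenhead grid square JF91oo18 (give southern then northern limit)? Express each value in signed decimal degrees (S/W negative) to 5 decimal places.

-38.38333, -38.37917

Field J=9, F=5: +9·20° lon, +5·10° lat → SW at lon 0°, lat -40°.
Square 9, 1: +9·2° lon, +1·1° lat → SW at lon 18°, lat -39°.
Subsquare o=14, o=14: +14·0.0833333° lon, +14·0.0416667° lat → SW at lon 19.1667°, lat -38.4167°.
Extended square 1, 8: +1·0.00833333° lon, +8·0.00416667° lat → SW at lon 19.175°, lat -38.3833°.
Cell spans 0.00833333° lon × 0.00416667° lat.
south -38.38333, north -38.37917.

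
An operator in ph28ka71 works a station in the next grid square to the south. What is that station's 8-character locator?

Latitude extended square 1; −1 → 0.
The longitude characters are unchanged.

PH28ka70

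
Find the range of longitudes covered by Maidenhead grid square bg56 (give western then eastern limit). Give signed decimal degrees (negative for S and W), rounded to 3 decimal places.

-150.000, -148.000

Field B=1, G=6: +1·20° lon, +6·10° lat → SW at lon -160°, lat -30°.
Square 5, 6: +5·2° lon, +6·1° lat → SW at lon -150°, lat -24°.
Cell spans 2° lon × 1° lat.
west -150.000, east -148.000.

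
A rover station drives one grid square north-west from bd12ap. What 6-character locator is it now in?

BD02xq

Longitude subsquare a = 0; −1 → -1, wraps to 23 = x, carry into square.
Longitude square 1; −1 → 0.
Latitude subsquare p = 15; +1 → 16 = q.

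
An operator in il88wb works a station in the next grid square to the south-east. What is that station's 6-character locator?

IL88xa

Longitude subsquare w = 22; +1 → 23 = x.
Latitude subsquare b = 1; −1 → 0 = a.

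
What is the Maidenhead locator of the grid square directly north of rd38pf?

Latitude subsquare f = 5; +1 → 6 = g.
The longitude characters are unchanged.

RD38pg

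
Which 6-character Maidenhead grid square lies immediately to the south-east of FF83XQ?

FF93ap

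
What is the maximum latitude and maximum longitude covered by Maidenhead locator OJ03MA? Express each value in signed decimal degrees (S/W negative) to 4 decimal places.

3.0417, 101.0833

Field O=14, J=9: +14·20° lon, +9·10° lat → SW at lon 100°, lat 0°.
Square 0, 3: +0·2° lon, +3·1° lat → SW at lon 100°, lat 3°.
Subsquare m=12, a=0: +12·0.0833333° lon, +0·0.0416667° lat → SW at lon 101°, lat 3°.
Cell spans 0.0833333° lon × 0.0416667° lat. NE corner is SW corner plus one full cell.
latitude 3.0417, longitude 101.0833.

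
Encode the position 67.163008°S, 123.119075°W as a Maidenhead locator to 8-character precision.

CC82ku50

Shift to the Maidenhead origin (180°W, 90°S): lon 56.88093, lat 22.83699.
Field (20°×10°, letters A–R): lon ⌊56.88093/20⌋ = 2 → C; lat ⌊22.83699/10⌋ = 2 → C.
Square (2°×1°, digits 0–9): lon ⌊16.88093/2⌋ = 8; lat ⌊2.83699/1⌋ = 2.
Subsquare (5′×2.5′, letters a–x): lon ⌊0.88093/0.0833333⌋ = 10 → k; lat ⌊0.83699/0.0416667⌋ = 20 → u.
Extended square (30″×15″, digits 0–9): lon ⌊0.04759/0.00833333⌋ = 5; lat ⌊0.00366/0.00416667⌋ = 0.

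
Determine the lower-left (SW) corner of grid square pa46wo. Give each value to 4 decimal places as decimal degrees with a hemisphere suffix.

Field P=15, A=0: +15·20° lon, +0·10° lat → SW at lon 120°, lat -90°.
Square 4, 6: +4·2° lon, +6·1° lat → SW at lon 128°, lat -84°.
Subsquare w=22, o=14: +22·0.0833333° lon, +14·0.0416667° lat → SW at lon 129.833°, lat -83.4167°.
latitude 83.4167° S, longitude 129.8333° E.

83.4167° S, 129.8333° E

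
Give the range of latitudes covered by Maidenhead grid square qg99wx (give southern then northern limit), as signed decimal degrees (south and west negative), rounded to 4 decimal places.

Field Q=16, G=6: +16·20° lon, +6·10° lat → SW at lon 140°, lat -30°.
Square 9, 9: +9·2° lon, +9·1° lat → SW at lon 158°, lat -21°.
Subsquare w=22, x=23: +22·0.0833333° lon, +23·0.0416667° lat → SW at lon 159.833°, lat -20.0417°.
Cell spans 0.0833333° lon × 0.0416667° lat.
south -20.0417, north -20.0000.

-20.0417, -20.0000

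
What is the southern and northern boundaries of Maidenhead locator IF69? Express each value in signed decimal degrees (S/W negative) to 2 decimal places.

-31.00, -30.00

Field I=8, F=5: +8·20° lon, +5·10° lat → SW at lon -20°, lat -40°.
Square 6, 9: +6·2° lon, +9·1° lat → SW at lon -8°, lat -31°.
Cell spans 2° lon × 1° lat.
south -31.00, north -30.00.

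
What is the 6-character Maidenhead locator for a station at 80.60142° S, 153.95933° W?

BA39aj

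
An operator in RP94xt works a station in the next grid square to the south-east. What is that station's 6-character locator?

AP04as

Longitude subsquare x = 23; +1 → 24, wraps to 0 = a, carry into square.
Longitude square 9; +1 → 10, wraps to 0, carry into field.
Longitude field R = 17; +1 → 18, wraps to 0 = A, wrapping around the antimeridian.
Latitude subsquare t = 19; −1 → 18 = s.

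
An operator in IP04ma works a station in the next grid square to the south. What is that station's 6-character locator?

IP03mx

Latitude subsquare a = 0; −1 → -1, wraps to 23 = x, carry into square.
Latitude square 4; −1 → 3.
The longitude characters are unchanged.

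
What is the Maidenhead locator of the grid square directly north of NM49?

NN40

Latitude square 9; +1 → 10, wraps to 0, carry into field.
Latitude field M = 12; +1 → 13 = N.
The longitude characters are unchanged.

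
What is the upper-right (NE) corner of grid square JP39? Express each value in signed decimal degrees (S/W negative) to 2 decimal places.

Field J=9, P=15: +9·20° lon, +15·10° lat → SW at lon 0°, lat 60°.
Square 3, 9: +3·2° lon, +9·1° lat → SW at lon 6°, lat 69°.
Cell spans 2° lon × 1° lat. NE corner is SW corner plus one full cell.
latitude 70.00, longitude 8.00.

70.00, 8.00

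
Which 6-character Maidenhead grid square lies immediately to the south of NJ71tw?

NJ71tv

Latitude subsquare w = 22; −1 → 21 = v.
The longitude characters are unchanged.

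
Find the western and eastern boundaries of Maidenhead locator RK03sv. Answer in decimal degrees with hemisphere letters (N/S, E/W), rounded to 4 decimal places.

161.5000° E, 161.5833° E

Field R=17, K=10: +17·20° lon, +10·10° lat → SW at lon 160°, lat 10°.
Square 0, 3: +0·2° lon, +3·1° lat → SW at lon 160°, lat 13°.
Subsquare s=18, v=21: +18·0.0833333° lon, +21·0.0416667° lat → SW at lon 161.5°, lat 13.875°.
Cell spans 0.0833333° lon × 0.0416667° lat.
west 161.5000° E, east 161.5833° E.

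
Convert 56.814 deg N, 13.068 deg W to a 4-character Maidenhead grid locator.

Add 180° to longitude and 90° to latitude: 166.93, 146.81.
Field (20°×10°, letters A–R): lon ⌊166.93/20⌋ = 8 → I; lat ⌊146.81/10⌋ = 14 → O.
Square (2°×1°, digits 0–9): lon ⌊6.93/2⌋ = 3; lat ⌊6.81/1⌋ = 6.

IO36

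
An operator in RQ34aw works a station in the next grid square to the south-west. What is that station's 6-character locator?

RQ24xv

Longitude subsquare a = 0; −1 → -1, wraps to 23 = x, carry into square.
Longitude square 3; −1 → 2.
Latitude subsquare w = 22; −1 → 21 = v.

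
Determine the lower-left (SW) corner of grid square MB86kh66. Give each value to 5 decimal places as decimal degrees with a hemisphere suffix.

73.68333° S, 76.88333° E

Field M=12, B=1: +12·20° lon, +1·10° lat → SW at lon 60°, lat -80°.
Square 8, 6: +8·2° lon, +6·1° lat → SW at lon 76°, lat -74°.
Subsquare k=10, h=7: +10·0.0833333° lon, +7·0.0416667° lat → SW at lon 76.8333°, lat -73.7083°.
Extended square 6, 6: +6·0.00833333° lon, +6·0.00416667° lat → SW at lon 76.8833°, lat -73.6833°.
latitude 73.68333° S, longitude 76.88333° E.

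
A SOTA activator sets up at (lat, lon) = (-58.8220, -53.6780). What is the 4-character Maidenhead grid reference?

GD31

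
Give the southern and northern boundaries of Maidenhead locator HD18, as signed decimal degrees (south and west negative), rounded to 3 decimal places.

-52.000, -51.000

Field H=7, D=3: +7·20° lon, +3·10° lat → SW at lon -40°, lat -60°.
Square 1, 8: +1·2° lon, +8·1° lat → SW at lon -38°, lat -52°.
Cell spans 2° lon × 1° lat.
south -52.000, north -51.000.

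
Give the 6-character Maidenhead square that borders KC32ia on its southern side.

KC31ix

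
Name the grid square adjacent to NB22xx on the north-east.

NB33aa

Longitude subsquare x = 23; +1 → 24, wraps to 0 = a, carry into square.
Longitude square 2; +1 → 3.
Latitude subsquare x = 23; +1 → 24, wraps to 0 = a, carry into square.
Latitude square 2; +1 → 3.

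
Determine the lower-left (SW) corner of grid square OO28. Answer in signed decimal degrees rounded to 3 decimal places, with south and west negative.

58.000, 104.000

Field O=14, O=14: +14·20° lon, +14·10° lat → SW at lon 100°, lat 50°.
Square 2, 8: +2·2° lon, +8·1° lat → SW at lon 104°, lat 58°.
latitude 58.000, longitude 104.000.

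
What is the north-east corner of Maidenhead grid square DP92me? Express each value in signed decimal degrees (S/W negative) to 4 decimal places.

62.2083, -100.9167

Field D=3, P=15: +3·20° lon, +15·10° lat → SW at lon -120°, lat 60°.
Square 9, 2: +9·2° lon, +2·1° lat → SW at lon -102°, lat 62°.
Subsquare m=12, e=4: +12·0.0833333° lon, +4·0.0416667° lat → SW at lon -101°, lat 62.1667°.
Cell spans 0.0833333° lon × 0.0416667° lat. NE corner is SW corner plus one full cell.
latitude 62.2083, longitude -100.9167.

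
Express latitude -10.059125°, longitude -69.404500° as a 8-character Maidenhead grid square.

FH59hw15

Add 180° to longitude and 90° to latitude: 110.59550, 79.94088.
Field (20°×10°, letters A–R): 110.59550/20 → 5 → F, 79.94088/10 → 7 → H; chars FH.
Square (2°×1°, digits 0–9): 10.59550/2 → 5, 9.94088/1 → 9; chars 59.
Subsquare (5′×2.5′, letters a–x): 0.59550/0.0833333 → 7 → h, 0.94088/0.0416667 → 22 → w; chars hw.
Extended square (30″×15″, digits 0–9): 0.01217/0.00833333 → 1, 0.02421/0.00416667 → 5; chars 15.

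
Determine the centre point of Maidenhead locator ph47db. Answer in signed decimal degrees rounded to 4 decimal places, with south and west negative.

Field P=15, H=7: +15·20° lon, +7·10° lat → SW at lon 120°, lat -20°.
Square 4, 7: +4·2° lon, +7·1° lat → SW at lon 128°, lat -13°.
Subsquare d=3, b=1: +3·0.0833333° lon, +1·0.0416667° lat → SW at lon 128.25°, lat -12.9583°.
Cell spans 0.0833333° lon × 0.0416667° lat. Centre is SW corner plus half of each.
latitude -12.9375, longitude 128.2917.

-12.9375, 128.2917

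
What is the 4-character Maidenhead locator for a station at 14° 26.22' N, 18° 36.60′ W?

Add 180° to longitude and 90° to latitude: 161.39, 104.44.
Field (20°×10°, letters A–R): lon ⌊161.39/20⌋ = 8 → I; lat ⌊104.44/10⌋ = 10 → K.
Square (2°×1°, digits 0–9): lon ⌊1.39/2⌋ = 0; lat ⌊4.44/1⌋ = 4.

IK04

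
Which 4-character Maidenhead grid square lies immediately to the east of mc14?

MC24

Longitude square 1; +1 → 2.
The latitude characters are unchanged.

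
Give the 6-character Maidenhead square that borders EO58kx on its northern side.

EO59ka

Latitude subsquare x = 23; +1 → 24, wraps to 0 = a, carry into square.
Latitude square 8; +1 → 9.
The longitude characters are unchanged.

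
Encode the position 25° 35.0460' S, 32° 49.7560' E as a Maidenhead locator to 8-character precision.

Offset from 180°W / 90°S: lon 212.82927°, lat 64.41590°.
Field (20°×10°, letters A–R): lon ⌊212.82927/20⌋ = 10 → K; lat ⌊64.41590/10⌋ = 6 → G.
Square (2°×1°, digits 0–9): lon ⌊12.82927/2⌋ = 6; lat ⌊4.41590/1⌋ = 4.
Subsquare (5′×2.5′, letters a–x): lon ⌊0.82927/0.0833333⌋ = 9 → j; lat ⌊0.41590/0.0416667⌋ = 9 → j.
Extended square (30″×15″, digits 0–9): lon ⌊0.07927/0.00833333⌋ = 9; lat ⌊0.04090/0.00416667⌋ = 9.

KG64jj99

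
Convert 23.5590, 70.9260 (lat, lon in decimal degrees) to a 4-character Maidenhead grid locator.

ML53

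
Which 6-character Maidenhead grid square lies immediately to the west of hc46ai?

HC36xi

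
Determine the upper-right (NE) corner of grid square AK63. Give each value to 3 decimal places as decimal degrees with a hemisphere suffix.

Field A=0, K=10: +0·20° lon, +10·10° lat → SW at lon -180°, lat 10°.
Square 6, 3: +6·2° lon, +3·1° lat → SW at lon -168°, lat 13°.
Cell spans 2° lon × 1° lat. NE corner is SW corner plus one full cell.
latitude 14.000° N, longitude 166.000° W.

14.000° N, 166.000° W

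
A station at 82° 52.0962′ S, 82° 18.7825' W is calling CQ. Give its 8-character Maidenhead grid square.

EA87ud21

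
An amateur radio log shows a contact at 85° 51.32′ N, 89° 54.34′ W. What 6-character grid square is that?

ER55bu

Shift to the Maidenhead origin (180°W, 90°S): lon 90.0943, lat 175.8553.
Field: 90.0943/20 → 4 → E, 175.8553/10 → 17 → R; chars ER.
Square: 10.0943/2 → 5, 5.8553/1 → 5; chars 55.
Subsquare: 0.0943/0.0833333 → 1 → b, 0.8553/0.0416667 → 20 → u; chars bu.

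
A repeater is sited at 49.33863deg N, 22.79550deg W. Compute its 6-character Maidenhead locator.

HN89oi

Shift to the Maidenhead origin (180°W, 90°S): lon 157.2045, lat 139.3386.
Field (20°×10°, letters A–R): lon ⌊157.2045/20⌋ = 7 → H; lat ⌊139.3386/10⌋ = 13 → N.
Square (2°×1°, digits 0–9): lon ⌊17.2045/2⌋ = 8; lat ⌊9.3386/1⌋ = 9.
Subsquare (5′×2.5′, letters a–x): lon ⌊1.2045/0.0833333⌋ = 14 → o; lat ⌊0.3386/0.0416667⌋ = 8 → i.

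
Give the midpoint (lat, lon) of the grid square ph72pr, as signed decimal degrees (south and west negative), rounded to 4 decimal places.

-17.2708, 135.2917

Field P=15, H=7: +15·20° lon, +7·10° lat → SW at lon 120°, lat -20°.
Square 7, 2: +7·2° lon, +2·1° lat → SW at lon 134°, lat -18°.
Subsquare p=15, r=17: +15·0.0833333° lon, +17·0.0416667° lat → SW at lon 135.25°, lat -17.2917°.
Cell spans 0.0833333° lon × 0.0416667° lat. Centre is SW corner plus half of each.
latitude -17.2708, longitude 135.2917.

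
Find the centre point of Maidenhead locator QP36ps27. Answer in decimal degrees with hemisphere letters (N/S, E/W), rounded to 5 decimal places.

Field Q=16, P=15: +16·20° lon, +15·10° lat → SW at lon 140°, lat 60°.
Square 3, 6: +3·2° lon, +6·1° lat → SW at lon 146°, lat 66°.
Subsquare p=15, s=18: +15·0.0833333° lon, +18·0.0416667° lat → SW at lon 147.25°, lat 66.75°.
Extended square 2, 7: +2·0.00833333° lon, +7·0.00416667° lat → SW at lon 147.267°, lat 66.7792°.
Cell spans 0.00833333° lon × 0.00416667° lat. Centre is SW corner plus half of each.
latitude 66.78125° N, longitude 147.27083° E.

66.78125° N, 147.27083° E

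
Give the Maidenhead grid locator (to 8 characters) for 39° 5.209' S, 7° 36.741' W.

IF60ev69

Offset from 180°W / 90°S: lon 172.38765°, lat 50.91318°.
Field: lon ⌊172.38765/20⌋ = 8 → I; lat ⌊50.91318/10⌋ = 5 → F.
Square: lon ⌊12.38765/2⌋ = 6; lat ⌊0.91318/1⌋ = 0.
Subsquare: lon ⌊0.38765/0.0833333⌋ = 4 → e; lat ⌊0.91318/0.0416667⌋ = 21 → v.
Extended square: lon ⌊0.05432/0.00833333⌋ = 6; lat ⌊0.03818/0.00416667⌋ = 9.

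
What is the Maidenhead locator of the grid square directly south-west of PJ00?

OI99

Longitude square 0; −1 → -1, wraps to 9, carry into field.
Longitude field P = 15; −1 → 14 = O.
Latitude square 0; −1 → -1, wraps to 9, carry into field.
Latitude field J = 9; −1 → 8 = I.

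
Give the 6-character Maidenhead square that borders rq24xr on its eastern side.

Longitude subsquare x = 23; +1 → 24, wraps to 0 = a, carry into square.
Longitude square 2; +1 → 3.
The latitude characters are unchanged.

RQ34ar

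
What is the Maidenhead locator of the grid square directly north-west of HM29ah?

Longitude subsquare a = 0; −1 → -1, wraps to 23 = x, carry into square.
Longitude square 2; −1 → 1.
Latitude subsquare h = 7; +1 → 8 = i.

HM19xi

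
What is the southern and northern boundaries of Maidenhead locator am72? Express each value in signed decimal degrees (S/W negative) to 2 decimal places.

32.00, 33.00

Field A=0, M=12: +0·20° lon, +12·10° lat → SW at lon -180°, lat 30°.
Square 7, 2: +7·2° lon, +2·1° lat → SW at lon -166°, lat 32°.
Cell spans 2° lon × 1° lat.
south 32.00, north 33.00.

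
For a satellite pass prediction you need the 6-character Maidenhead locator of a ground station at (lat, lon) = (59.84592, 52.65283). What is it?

Offset from 180°W / 90°S: lon 232.6528°, lat 149.8459°.
Field: lon ⌊232.6528/20⌋ = 11 → L; lat ⌊149.8459/10⌋ = 14 → O.
Square: lon ⌊12.6528/2⌋ = 6; lat ⌊9.8459/1⌋ = 9.
Subsquare: lon ⌊0.6528/0.0833333⌋ = 7 → h; lat ⌊0.8459/0.0416667⌋ = 20 → u.

LO69hu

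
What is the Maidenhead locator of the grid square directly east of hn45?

HN55

Longitude square 4; +1 → 5.
The latitude characters are unchanged.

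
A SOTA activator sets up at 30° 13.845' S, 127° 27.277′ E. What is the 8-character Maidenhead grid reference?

PF39rs44

Shift to the Maidenhead origin (180°W, 90°S): lon 307.45462, lat 59.76925.
Field (20°×10°, letters A–R): lon ⌊307.45462/20⌋ = 15 → P; lat ⌊59.76925/10⌋ = 5 → F.
Square (2°×1°, digits 0–9): lon ⌊7.45462/2⌋ = 3; lat ⌊9.76925/1⌋ = 9.
Subsquare (5′×2.5′, letters a–x): lon ⌊1.45462/0.0833333⌋ = 17 → r; lat ⌊0.76925/0.0416667⌋ = 18 → s.
Extended square (30″×15″, digits 0–9): lon ⌊0.03795/0.00833333⌋ = 4; lat ⌊0.01925/0.00416667⌋ = 4.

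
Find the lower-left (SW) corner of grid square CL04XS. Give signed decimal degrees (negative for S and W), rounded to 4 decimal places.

Field C=2, L=11: +2·20° lon, +11·10° lat → SW at lon -140°, lat 20°.
Square 0, 4: +0·2° lon, +4·1° lat → SW at lon -140°, lat 24°.
Subsquare x=23, s=18: +23·0.0833333° lon, +18·0.0416667° lat → SW at lon -138.083°, lat 24.75°.
latitude 24.7500, longitude -138.0833.

24.7500, -138.0833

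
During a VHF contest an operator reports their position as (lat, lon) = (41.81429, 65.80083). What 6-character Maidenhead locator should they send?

MN21vt

Shift to the Maidenhead origin (180°W, 90°S): lon 245.8008, lat 131.8143.
Field: lon ⌊245.8008/20⌋ = 12 → M; lat ⌊131.8143/10⌋ = 13 → N.
Square: lon ⌊5.8008/2⌋ = 2; lat ⌊1.8143/1⌋ = 1.
Subsquare: lon ⌊1.8008/0.0833333⌋ = 21 → v; lat ⌊0.8143/0.0416667⌋ = 19 → t.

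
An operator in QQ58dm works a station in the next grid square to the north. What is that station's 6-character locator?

QQ58dn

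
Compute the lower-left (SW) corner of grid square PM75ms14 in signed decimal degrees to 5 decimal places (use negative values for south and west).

Field P=15, M=12: +15·20° lon, +12·10° lat → SW at lon 120°, lat 30°.
Square 7, 5: +7·2° lon, +5·1° lat → SW at lon 134°, lat 35°.
Subsquare m=12, s=18: +12·0.0833333° lon, +18·0.0416667° lat → SW at lon 135°, lat 35.75°.
Extended square 1, 4: +1·0.00833333° lon, +4·0.00416667° lat → SW at lon 135.008°, lat 35.7667°.
latitude 35.76667, longitude 135.00833.

35.76667, 135.00833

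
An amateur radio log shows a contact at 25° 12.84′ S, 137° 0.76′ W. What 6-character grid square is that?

Offset from 180°W / 90°S: lon 42.9873°, lat 64.7860°.
Field (20°×10°, letters A–R): 42.9873/20 → 2 → C, 64.7860/10 → 6 → G; chars CG.
Square (2°×1°, digits 0–9): 2.9873/2 → 1, 4.7860/1 → 4; chars 14.
Subsquare (5′×2.5′, letters a–x): 0.9873/0.0833333 → 11 → l, 0.7860/0.0416667 → 18 → s; chars ls.

CG14ls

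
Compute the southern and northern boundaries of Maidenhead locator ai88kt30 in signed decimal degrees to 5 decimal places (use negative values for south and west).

-1.20833, -1.20417

Field A=0, I=8: +0·20° lon, +8·10° lat → SW at lon -180°, lat -10°.
Square 8, 8: +8·2° lon, +8·1° lat → SW at lon -164°, lat -2°.
Subsquare k=10, t=19: +10·0.0833333° lon, +19·0.0416667° lat → SW at lon -163.167°, lat -1.20833°.
Extended square 3, 0: +3·0.00833333° lon, +0·0.00416667° lat → SW at lon -163.142°, lat -1.20833°.
Cell spans 0.00833333° lon × 0.00416667° lat.
south -1.20833, north -1.20417.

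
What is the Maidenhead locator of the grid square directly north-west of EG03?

DG94

Longitude square 0; −1 → -1, wraps to 9, carry into field.
Longitude field E = 4; −1 → 3 = D.
Latitude square 3; +1 → 4.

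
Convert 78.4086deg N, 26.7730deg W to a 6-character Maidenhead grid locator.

HQ68oj

Offset from 180°W / 90°S: lon 153.2270°, lat 168.4086°.
Field: lon ⌊153.2270/20⌋ = 7 → H; lat ⌊168.4086/10⌋ = 16 → Q.
Square: lon ⌊13.2270/2⌋ = 6; lat ⌊8.4086/1⌋ = 8.
Subsquare: lon ⌊1.2270/0.0833333⌋ = 14 → o; lat ⌊0.4086/0.0416667⌋ = 9 → j.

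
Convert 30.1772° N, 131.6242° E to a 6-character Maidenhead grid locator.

PM50te

Add 180° to longitude and 90° to latitude: 311.6242, 120.1772.
Field (20°×10°, letters A–R): lon ⌊311.6242/20⌋ = 15 → P; lat ⌊120.1772/10⌋ = 12 → M.
Square (2°×1°, digits 0–9): lon ⌊11.6242/2⌋ = 5; lat ⌊0.1772/1⌋ = 0.
Subsquare (5′×2.5′, letters a–x): lon ⌊1.6242/0.0833333⌋ = 19 → t; lat ⌊0.1772/0.0416667⌋ = 4 → e.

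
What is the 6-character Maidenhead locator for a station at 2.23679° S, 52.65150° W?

Shift to the Maidenhead origin (180°W, 90°S): lon 127.3485, lat 87.7632.
Field (20°×10°, letters A–R): 127.3485/20 → 6 → G, 87.7632/10 → 8 → I; chars GI.
Square (2°×1°, digits 0–9): 7.3485/2 → 3, 7.7632/1 → 7; chars 37.
Subsquare (5′×2.5′, letters a–x): 1.3485/0.0833333 → 16 → q, 0.7632/0.0416667 → 18 → s; chars qs.

GI37qs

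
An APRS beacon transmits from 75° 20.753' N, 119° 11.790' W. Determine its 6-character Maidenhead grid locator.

Add 180° to longitude and 90° to latitude: 60.8035, 165.3459.
Field: lon ⌊60.8035/20⌋ = 3 → D; lat ⌊165.3459/10⌋ = 16 → Q.
Square: lon ⌊0.8035/2⌋ = 0; lat ⌊5.3459/1⌋ = 5.
Subsquare: lon ⌊0.8035/0.0833333⌋ = 9 → j; lat ⌊0.3459/0.0416667⌋ = 8 → i.

DQ05ji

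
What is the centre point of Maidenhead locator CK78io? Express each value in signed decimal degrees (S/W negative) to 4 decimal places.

18.6042, -125.2917

Field C=2, K=10: +2·20° lon, +10·10° lat → SW at lon -140°, lat 10°.
Square 7, 8: +7·2° lon, +8·1° lat → SW at lon -126°, lat 18°.
Subsquare i=8, o=14: +8·0.0833333° lon, +14·0.0416667° lat → SW at lon -125.333°, lat 18.5833°.
Cell spans 0.0833333° lon × 0.0416667° lat. Centre is SW corner plus half of each.
latitude 18.6042, longitude -125.2917.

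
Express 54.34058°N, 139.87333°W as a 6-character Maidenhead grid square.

Add 180° to longitude and 90° to latitude: 40.1267, 144.3406.
Field: lon ⌊40.1267/20⌋ = 2 → C; lat ⌊144.3406/10⌋ = 14 → O.
Square: lon ⌊0.1267/2⌋ = 0; lat ⌊4.3406/1⌋ = 4.
Subsquare: lon ⌊0.1267/0.0833333⌋ = 1 → b; lat ⌊0.3406/0.0416667⌋ = 8 → i.

CO04bi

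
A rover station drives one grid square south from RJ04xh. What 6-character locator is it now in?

Latitude subsquare h = 7; −1 → 6 = g.
The longitude characters are unchanged.

RJ04xg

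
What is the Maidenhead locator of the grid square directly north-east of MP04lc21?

MP04lc32

Longitude extended square 2; +1 → 3.
Latitude extended square 1; +1 → 2.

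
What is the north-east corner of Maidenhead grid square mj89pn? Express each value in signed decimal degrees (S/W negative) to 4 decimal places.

Field M=12, J=9: +12·20° lon, +9·10° lat → SW at lon 60°, lat 0°.
Square 8, 9: +8·2° lon, +9·1° lat → SW at lon 76°, lat 9°.
Subsquare p=15, n=13: +15·0.0833333° lon, +13·0.0416667° lat → SW at lon 77.25°, lat 9.54167°.
Cell spans 0.0833333° lon × 0.0416667° lat. NE corner is SW corner plus one full cell.
latitude 9.5833, longitude 77.3333.

9.5833, 77.3333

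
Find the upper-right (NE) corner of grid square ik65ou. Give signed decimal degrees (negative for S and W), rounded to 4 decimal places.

15.8750, -6.7500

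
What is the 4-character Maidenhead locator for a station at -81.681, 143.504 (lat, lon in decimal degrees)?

QA18

Add 180° to longitude and 90° to latitude: 323.50, 8.32.
Field: 323.50/20 → 16 → Q, 8.32/10 → 0 → A; chars QA.
Square: 3.50/2 → 1, 8.32/1 → 8; chars 18.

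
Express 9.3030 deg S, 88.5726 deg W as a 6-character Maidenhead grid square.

EI50rq

Add 180° to longitude and 90° to latitude: 91.4274, 80.6970.
Field: 91.4274/20 → 4 → E, 80.6970/10 → 8 → I; chars EI.
Square: 11.4274/2 → 5, 0.6970/1 → 0; chars 50.
Subsquare: 1.4274/0.0833333 → 17 → r, 0.6970/0.0416667 → 16 → q; chars rq.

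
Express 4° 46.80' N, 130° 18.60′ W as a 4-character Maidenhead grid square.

CJ44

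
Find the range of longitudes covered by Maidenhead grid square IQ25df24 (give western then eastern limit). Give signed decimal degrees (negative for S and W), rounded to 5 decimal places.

Field I=8, Q=16: +8·20° lon, +16·10° lat → SW at lon -20°, lat 70°.
Square 2, 5: +2·2° lon, +5·1° lat → SW at lon -16°, lat 75°.
Subsquare d=3, f=5: +3·0.0833333° lon, +5·0.0416667° lat → SW at lon -15.75°, lat 75.2083°.
Extended square 2, 4: +2·0.00833333° lon, +4·0.00416667° lat → SW at lon -15.7333°, lat 75.225°.
Cell spans 0.00833333° lon × 0.00416667° lat.
west -15.73333, east -15.72500.

-15.73333, -15.72500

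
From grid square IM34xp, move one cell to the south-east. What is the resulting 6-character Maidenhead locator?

Longitude subsquare x = 23; +1 → 24, wraps to 0 = a, carry into square.
Longitude square 3; +1 → 4.
Latitude subsquare p = 15; −1 → 14 = o.

IM44ao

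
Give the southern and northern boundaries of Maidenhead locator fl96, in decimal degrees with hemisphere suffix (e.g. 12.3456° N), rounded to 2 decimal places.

26.00° N, 27.00° N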